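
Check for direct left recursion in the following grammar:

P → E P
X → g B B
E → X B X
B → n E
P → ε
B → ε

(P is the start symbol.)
Direct left recursion occurs when N → N α for some non-terminal N (the right-hand side begins with the left-hand side itself).

P → E P: starts with E
X → g B B: starts with g
E → X B X: starts with X
B → n E: starts with n
P → ε: starts with ε
B → ε: starts with ε

No direct left recursion found.

Answer: No direct left recursion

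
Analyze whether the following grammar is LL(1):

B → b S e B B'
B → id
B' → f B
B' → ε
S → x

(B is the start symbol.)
A grammar is LL(1) if for each non-terminal N with multiple productions, the predict sets of those productions are pairwise disjoint, where PREDICT(N → α) = (FIRST(α) \ {ε}) ∪ (FOLLOW(N) if α ⇒* ε).

Relevant sets:
  FOLLOW(B') = { $, 'f' }

For B:
  PREDICT(B → b S e B B') = { 'b' }
  PREDICT(B → id) = { 'id' }
For B':
  PREDICT(B' → f B) = { 'f' }
  PREDICT(B' → ε) = { $, 'f' }
S has a single production, so nothing to check there.

Conflict found: Predict set conflict for B': { 'f' }
The grammar is NOT LL(1).

Answer: No. Predict set conflict for B': { 'f' }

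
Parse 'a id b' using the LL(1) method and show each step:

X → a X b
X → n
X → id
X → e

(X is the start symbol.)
LL(1) parsing maintains a stack (initially the start symbol over $) and the input. At each step: if the stack top is a terminal, match it against the current input token; if it is a non-terminal N, replace it with the RHS of M[N, lookahead] (the unique production whose predict set contains the lookahead).

Stack is shown with the top on the left.

Stack    Input     Action
-------------------------
X $      a id b $  output X → a X b
a X b $  a id b $  match 'a'
X b $    id b $    output X → id
id b $   id b $    match 'id'
b $      b $       match 'b'
$        $         accept

The string is accepted.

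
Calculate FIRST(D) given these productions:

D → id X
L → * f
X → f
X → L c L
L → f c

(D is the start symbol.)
To compute FIRST(D), examine every production with D on the left-hand side, reading each right-hand side left to right until a non-nullable symbol is reached.

From D → id X:
  - id is a terminal: add 'id' and stop

Collecting: FIRST(D) = { 'id' }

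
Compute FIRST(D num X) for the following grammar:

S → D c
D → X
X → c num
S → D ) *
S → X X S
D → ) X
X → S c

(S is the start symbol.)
{ ')', 'c' }

FIRST sets of the non-terminals involved (from the grammar, by fixed-point iteration):
  FIRST(D) = { ')', 'c' }

To compute FIRST(D num X), process the symbols left to right:
Symbol D is a non-terminal. Add FIRST(D) \ {ε} = { ')', 'c' }
D is not nullable (ε ∉ FIRST(D)), so stop here.
FIRST(D num X) = { ')', 'c' }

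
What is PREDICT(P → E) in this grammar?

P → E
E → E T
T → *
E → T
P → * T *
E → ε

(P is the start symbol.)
{ $, '*' }

PREDICT(P → E) = (FIRST(RHS) \ {ε}) ∪ (FOLLOW(P) if ε ∈ FIRST(RHS), i.e. RHS ⇒* ε)
FIRST(E) = { '*', ε }
FIRST(E) = { '*', ε }
ε ∈ FIRST(E) (the right-hand side is nullable), so add FOLLOW(P) = { $ }
PREDICT(P → E) = { $, '*' }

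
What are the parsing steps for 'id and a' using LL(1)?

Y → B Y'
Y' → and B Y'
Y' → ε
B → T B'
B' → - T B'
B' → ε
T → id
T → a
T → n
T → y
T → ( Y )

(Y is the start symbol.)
LL(1) parsing maintains a stack (initially the start symbol over $) and the input. At each step: if the stack top is a terminal, match it against the current input token; if it is a non-terminal N, replace it with the RHS of M[N, lookahead] (the unique production whose predict set contains the lookahead).

Stack is shown with the top on the left.

Stack       Input       Action
------------------------------
Y $         id and a $  output Y → B Y'
B Y' $      id and a $  output B → T B'
T B' Y' $   id and a $  output T → id
id B' Y' $  id and a $  match 'id'
B' Y' $     and a $     output B' → ε
Y' $        and a $     output Y' → and B Y'
and B Y' $  and a $     match 'and'
B Y' $      a $         output B → T B'
T B' Y' $   a $         output T → a
a B' Y' $   a $         match 'a'
B' Y' $     $           output B' → ε
Y' $        $           output Y' → ε
$           $           accept

The string is accepted.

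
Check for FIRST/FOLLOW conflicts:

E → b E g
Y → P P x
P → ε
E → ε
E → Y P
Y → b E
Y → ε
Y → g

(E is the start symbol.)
A FIRST/FOLLOW conflict occurs when a non-terminal N has a nullable alternative N → β (β ⇒* ε) and another alternative N → α with FIRST(α) ∩ FOLLOW(N) ≠ ∅: on such a lookahead the parser cannot decide between expanding α and letting N vanish via β.

Nullable non-terminals: E, P, Y.
FIRST sets used below: FIRST(Y) = { 'b', 'g', 'x', ε }, FIRST(P) = { ε }

E: nullable alternative(s) E → ε, E → Y P; FOLLOW(E) = { $, 'g' }
  E → b E g: FIRST \ {ε} = { 'b' } — disjoint from FOLLOW(E)
  E → ε: FIRST \ {ε} = { } — disjoint from FOLLOW(E)
  E → Y P: FIRST \ {ε} = { 'b', 'g', 'x' } — overlaps FOLLOW(E) on { 'g' }: CONFLICT
P has a nullable alternative but only one production, so nothing to check.

Y: nullable alternative(s) Y → ε; FOLLOW(Y) = { $, 'g' }
  Y → P P x: FIRST \ {ε} = { 'x' } — disjoint from FOLLOW(Y)
  Y → b E: FIRST \ {ε} = { 'b' } — disjoint from FOLLOW(Y)
  Y → ε: FIRST \ {ε} = { } — this is the only nullable alternative, skip
  Y → g: FIRST \ {ε} = { 'g' } — overlaps FOLLOW(Y) on { 'g' }: CONFLICT

So the grammar has 2 FIRST/FOLLOW conflicts (marked CONFLICT above).

Answer: Yes. E → Y P with FOLLOW(E) on { 'g' }; Y → g with FOLLOW(Y) on { 'g' }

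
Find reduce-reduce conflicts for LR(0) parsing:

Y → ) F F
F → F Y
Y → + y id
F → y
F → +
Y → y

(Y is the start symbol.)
A reduce-reduce conflict occurs when an LR(0) state has two complete items [A → α .] and [B → β .] — both call for a reduction, and with no lookahead the parser cannot choose between them.

Augment with Y' → Y and build the canonical LR(0) collection (I0 = CLOSURE({[Y' → . Y]}), then GOTO on every symbol after a dot until no new states appear). It has 14 states:
  I0: { [Y → . ) F F], [Y → . + y id], [Y → . y], [Y' → . Y] }  — shift
  I1: { [F → . +], [F → . F Y], [F → . y], [Y → ) . F F] }  — shift
  I2: { [Y → + . y id] }  — shift
  I3: { [Y' → Y .] }  — accept
  I4: { [Y → y .] }  — reduce
  I5: { [Y → + y . id] }  — shift
  I6: { [Y → + y id .] }  — reduce
  I7: { [F → + .] }  — reduce
  I8: { [F → . +], [F → . F Y], [F → . y], [F → F . Y], [Y → ) F . F], [Y → . ) F F], [Y → . + y id], [Y → . y] }  — shift
  I9: { [F → y .] }  — reduce
  I10: { [F → + .], [Y → + . y id] }  — shift, reduce
  I11: { [F → F . Y], [Y → ) F F .], [Y → . ) F F], [Y → . + y id], [Y → . y] }  — shift, reduce
  I12: { [F → F Y .] }  — reduce
  I13: { [F → y .], [Y → y .] }  — 2 reduces

I13 contains complete items [F → y .], [Y → y .] — reduce-reduce conflict.

Answer: Yes — I13: [F → y .] vs [Y → y .]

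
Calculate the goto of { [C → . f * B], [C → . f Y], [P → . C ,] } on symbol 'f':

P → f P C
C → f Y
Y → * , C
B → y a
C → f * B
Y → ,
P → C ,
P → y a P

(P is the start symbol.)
{ [C → f . * B], [C → f . Y], [Y → . * , C], [Y → . ,] }

GOTO(I, 'f') = CLOSURE({ [A → αX.β] : [A → α.Xβ] ∈ I, X = 'f' })

Items with dot before 'f', with the dot advanced:
  [C → . f * B] → [C → f . * B]
  [C → . f Y] → [C → f . Y]
Closure of the advanced items:
  [C → f . Y] has the dot before Y: add [Y → . * , C], [Y → . ,]

GOTO = { [C → f . * B], [C → f . Y], [Y → . * , C], [Y → . ,] }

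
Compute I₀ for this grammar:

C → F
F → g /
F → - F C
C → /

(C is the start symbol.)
First, augment the grammar with C' → C
I₀ = CLOSURE({ [C' → . C] }):
  [C' → . C] has the dot before C: add [C → . F], [C → . /]
  [C → . F] has the dot before F: add [F → . g /], [F → . - F C]
No further items can be added.

I₀ = { [C → . /], [C → . F], [C' → . C], [F → . - F C], [F → . g /] }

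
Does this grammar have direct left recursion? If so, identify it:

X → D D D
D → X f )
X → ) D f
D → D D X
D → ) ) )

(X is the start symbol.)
X → D D D: starts with D
D → X f ): starts with X
X → ) D f: starts with ')'
D → D D X: LEFT RECURSIVE (starts with D)
D → ) ) ): starts with ')'

The grammar has direct left recursion on: D.

Answer: Yes, D is left-recursive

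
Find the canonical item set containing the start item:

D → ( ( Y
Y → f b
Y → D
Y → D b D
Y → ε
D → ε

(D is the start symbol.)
First, augment the grammar with D' → D
I₀ = CLOSURE({ [D' → . D] }):
  [D' → . D] has the dot before D: add [D → . ( ( Y], [D → .]
No further items can be added.

I₀ = { [D → . ( ( Y], [D → .], [D' → . D] }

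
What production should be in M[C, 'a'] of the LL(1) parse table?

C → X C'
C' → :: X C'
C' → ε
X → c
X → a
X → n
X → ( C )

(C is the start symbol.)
C → X C'

To find M[C, 'a'], we find productions for C where 'a' is in the predict set (PREDICT(N → α) = (FIRST(α) \ {ε}) ∪ (FOLLOW(N) if α ⇒* ε)).

Relevant sets:
  FIRST(X) = { '(', 'a', 'c', 'n' }

C → X C': PREDICT = { '(', 'a', 'c', 'n' }
  'a' is in predict set, so this production goes in M[C, 'a']

M[C, 'a'] = C → X C'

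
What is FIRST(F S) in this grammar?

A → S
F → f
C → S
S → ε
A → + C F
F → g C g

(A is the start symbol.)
{ 'f', 'g' }

FIRST sets of the non-terminals involved (from the grammar, by fixed-point iteration):
  FIRST(F) = { 'f', 'g' }

To compute FIRST(F S), process the symbols left to right:
Symbol F is a non-terminal. Add FIRST(F) \ {ε} = { 'f', 'g' }
F is not nullable (ε ∉ FIRST(F)), so stop here.
FIRST(F S) = { 'f', 'g' }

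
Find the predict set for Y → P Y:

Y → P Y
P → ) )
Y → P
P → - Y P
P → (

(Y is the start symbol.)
PREDICT(Y → P Y) = (FIRST(RHS) \ {ε}) ∪ (FOLLOW(Y) if ε ∈ FIRST(RHS), i.e. RHS ⇒* ε)
FIRST(P) = { '(', ')', '-' }
FIRST(P Y) = { '(', ')', '-' }
ε ∉ FIRST(P Y), so FOLLOW(Y) is not added.
PREDICT(Y → P Y) = { '(', ')', '-' }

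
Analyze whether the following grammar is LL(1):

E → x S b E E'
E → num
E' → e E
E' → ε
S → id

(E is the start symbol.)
No. Predict set conflict for E': { 'e' }

Relevant sets:
  FOLLOW(E') = { $, 'e' }

For E:
  PREDICT(E → x S b E E') = { 'x' }
  PREDICT(E → num) = { 'num' }
For E':
  PREDICT(E' → e E) = { 'e' }
  PREDICT(E' → ε) = { $, 'e' }
S has a single production, so nothing to check there.

Conflict found: Predict set conflict for E': { 'e' }
The grammar is NOT LL(1).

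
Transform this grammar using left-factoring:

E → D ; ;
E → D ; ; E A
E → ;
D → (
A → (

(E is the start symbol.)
E → D ; ; E'
E' → ε
E' → E A
E → ;
D → (
A → (

Left-factoring transforms A → αβ₁ | αβ₂ into A → αA' and A' → β₁ | β₂
(α is the longest common prefix among the alternatives). Repeat until
no nonterminal has two alternatives with a common prefix.

Round 1: E has alternatives sharing prefix 'D ; ;'. Introduce E': E → D ; ; E'
  Add: E' → ε
  Add: E' → E A

No remaining common prefixes — done.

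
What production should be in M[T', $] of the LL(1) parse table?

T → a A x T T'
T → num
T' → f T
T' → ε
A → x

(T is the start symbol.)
To find M[T', $], we find productions for T' where $ is in the predict set (PREDICT(N → α) = (FIRST(α) \ {ε}) ∪ (FOLLOW(N) if α ⇒* ε)).

Relevant sets:
  FOLLOW(T') = { $, 'f' }

T' → f T: PREDICT = { 'f' }
T' → ε: PREDICT = { $, 'f' }
  $ is in predict set, so this production goes in M[T', $]

M[T', $] = T' → ε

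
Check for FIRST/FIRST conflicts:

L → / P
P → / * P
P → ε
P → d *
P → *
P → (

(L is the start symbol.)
A FIRST/FIRST conflict occurs when two productions N → α and N → β for the same non-terminal have FIRST(α) ∩ FIRST(β) ≠ ∅ (with ε ∈ FIRST of a nullable right-hand side, so two nullable alternatives also conflict).

Productions for P:
  P → / * P: FIRST = { '/' }
  P → ε: FIRST = { ε }
  P → d *: FIRST = { 'd' }
  P → *: FIRST = { '*' }
  P → (: FIRST = { '(' }
L has only one production, so no FIRST/FIRST conflict is possible there.

All alternatives of each non-terminal have pairwise disjoint FIRST sets.

Answer: No FIRST/FIRST conflicts.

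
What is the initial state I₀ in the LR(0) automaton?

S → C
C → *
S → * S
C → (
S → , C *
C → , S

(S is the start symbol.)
{ [C → . (], [C → . *], [C → . , S], [S → . * S], [S → . , C *], [S → . C], [S' → . S] }

First, augment the grammar with S' → S
I₀ = CLOSURE({ [S' → . S] }):
  [S' → . S] has the dot before S: add [S → . C], [S → . * S], [S → . , C *]
  [S → . C] has the dot before C: add [C → . *], [C → . (], [C → . , S]
No further items can be added.

I₀ = { [C → . (], [C → . *], [C → . , S], [S → . * S], [S → . , C *], [S → . C], [S' → . S] }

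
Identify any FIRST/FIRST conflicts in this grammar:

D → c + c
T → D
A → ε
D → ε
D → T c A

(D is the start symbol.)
A FIRST/FIRST conflict occurs when two productions N → α and N → β for the same non-terminal have FIRST(α) ∩ FIRST(β) ≠ ∅ (with ε ∈ FIRST of a nullable right-hand side, so two nullable alternatives also conflict).

FIRST sets of the non-terminals at (or reachable through a nullable prefix from) the front of some alternative:
  FIRST(T) = { 'c', ε }

Productions for D:
  D → c + c: FIRST = { 'c' }
  D → ε: FIRST = { ε }
  D → T c A: FIRST = { 'c' }
T, A have only one production, so no FIRST/FIRST conflict is possible there.

Conflict for D: D → c + c and D → T c A
  Overlap: { 'c' }

Answer: Yes. D → c '+' c / D → T c A on { 'c' }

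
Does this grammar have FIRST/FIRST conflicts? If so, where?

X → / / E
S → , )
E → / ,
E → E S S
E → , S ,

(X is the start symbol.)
A FIRST/FIRST conflict occurs when two productions N → α and N → β for the same non-terminal have FIRST(α) ∩ FIRST(β) ≠ ∅ (with ε ∈ FIRST of a nullable right-hand side, so two nullable alternatives also conflict).

FIRST sets of the non-terminals at (or reachable through a nullable prefix from) the front of some alternative:
  FIRST(E) = { ',', '/' }

Productions for E:
  E → / ,: FIRST = { '/' }
  E → E S S: FIRST = { ',', '/' }
  E → , S ,: FIRST = { ',' }
X, S have only one production, so no FIRST/FIRST conflict is possible there.

Conflict for E: E → / , and E → E S S
  Overlap: { '/' }
Conflict for E: E → E S S and E → , S ,
  Overlap: { ',' }

Answer: Yes. E → '/' ',' / E → E S S on { '/' }; E → E S S / E → ',' S ',' on { ',' }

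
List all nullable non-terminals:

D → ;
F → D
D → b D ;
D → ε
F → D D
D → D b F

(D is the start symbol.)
{ 'D', 'F' }

A non-terminal is nullable if it can derive ε (the empty string): either it has an ε-production, or it has a production whose right-hand side consists entirely of nullable non-terminals.

ε-productions: D → ε
So D is immediately nullable.
F → D: every symbol on the right is nullable, so F is nullable too.
Every non-terminal is now nullable.
Nullable = { 'D', 'F' }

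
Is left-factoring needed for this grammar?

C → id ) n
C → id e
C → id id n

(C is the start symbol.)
Yes, C has productions with common prefix 'id'

Left-factoring is needed when two productions for the same non-terminal
share a common prefix on the right-hand side.

Productions for C:
  C → id ) n
  C → id e
  C → id id n

Found common prefix 'id' in productions for C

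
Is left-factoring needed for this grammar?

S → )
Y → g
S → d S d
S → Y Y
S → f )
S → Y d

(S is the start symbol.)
Left-factoring is needed when two productions for the same non-terminal
share a common prefix on the right-hand side.

Productions for S:
  S → )
  S → d S d
  S → Y Y
  S → f )
  S → Y d

Found common prefix 'Y' in productions for S

Answer: Yes, S has productions with common prefix 'Y'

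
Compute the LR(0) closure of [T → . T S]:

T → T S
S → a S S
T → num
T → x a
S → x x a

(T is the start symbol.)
Start with: [T → . T S]
  [T → . T S] has the dot before T: add [T → . num], [T → . x a]
No further items can be added.

CLOSURE = { [T → . T S], [T → . num], [T → . x a] }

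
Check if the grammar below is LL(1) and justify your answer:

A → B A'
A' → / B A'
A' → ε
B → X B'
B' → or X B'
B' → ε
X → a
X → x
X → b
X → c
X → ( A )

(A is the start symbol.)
A grammar is LL(1) if for each non-terminal N with multiple productions, the predict sets of those productions are pairwise disjoint, where PREDICT(N → α) = (FIRST(α) \ {ε}) ∪ (FOLLOW(N) if α ⇒* ε).

Relevant sets:
  FOLLOW(A') = { $, ')' }
  FOLLOW(B') = { $, ')', '/' }

For A':
  PREDICT(A' → '/' B A') = { '/' }
  PREDICT(A' → ε) = { $, ')' }
For B':
  PREDICT(B' → or X B') = { 'or' }
  PREDICT(B' → ε) = { $, ')', '/' }
For X:
  PREDICT(X → a) = { 'a' }
  PREDICT(X → x) = { 'x' }
  PREDICT(X → b) = { 'b' }
  PREDICT(X → c) = { 'c' }
  PREDICT(X → '(' A ')') = { '(' }
A, B have a single production, so nothing to check there.

All predict sets are disjoint. The grammar IS LL(1).

Answer: Yes, the grammar is LL(1).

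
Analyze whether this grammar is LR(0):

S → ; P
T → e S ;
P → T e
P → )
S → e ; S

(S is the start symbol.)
Yes, the grammar is LR(0)

A grammar is LR(0) if no state in the canonical LR(0) collection has:
  - both a shift item (dot before a terminal) and a complete item (shift-reduce conflict), or
  - two or more complete items (reduce-reduce conflict; the accept item [S' → S .] counts as a complete item here).

Augment with S' → S and build the canonical LR(0) collection (I0 = CLOSURE({[S' → . S]}), then GOTO on every symbol after a dot until no new states appear). It has 13 states:
  I0: { [S → . ; P], [S → . e ; S], [S' → . S] }  — shift
  I1: { [P → . )], [P → . T e], [S → ; . P], [T → . e S ;] }  — shift
  I2: { [S' → S .] }  — accept
  I3: { [S → e . ; S] }  — shift
  I4: { [S → . ; P], [S → . e ; S], [S → e ; . S] }  — shift
  I5: { [S → e ; S .] }  — reduce
  I6: { [P → ) .] }  — reduce
  I7: { [S → ; P .] }  — reduce
  I8: { [P → T . e] }  — shift
  I9: { [S → . ; P], [S → . e ; S], [T → e . S ;] }  — shift
  I10: { [T → e S . ;] }  — shift
  I11: { [T → e S ; .] }  — reduce
  I12: { [P → T e .] }  — reduce

Every state is either a pure shift/goto state or contains exactly one complete item and nothing to shift — no conflicts. The grammar is LR(0).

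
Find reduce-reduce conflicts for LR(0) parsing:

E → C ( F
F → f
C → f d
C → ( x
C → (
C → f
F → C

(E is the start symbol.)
Yes — I9: [C → f .] vs [F → f .]

A reduce-reduce conflict occurs when an LR(0) state has two complete items [A → α .] and [B → β .] — both call for a reduction, and with no lookahead the parser cannot choose between them.

Augment with E' → E and build the canonical LR(0) collection (I0 = CLOSURE({[E' → . E]}), then GOTO on every symbol after a dot until no new states appear). It has 11 states:
  I0: { [C → . ( x], [C → . (], [C → . f d], [C → . f], [E → . C ( F], [E' → . E] }  — shift
  I1: { [C → ( . x], [C → ( .] }  — shift, reduce
  I2: { [E → C . ( F] }  — shift
  I3: { [E' → E .] }  — accept
  I4: { [C → f . d], [C → f .] }  — shift, reduce
  I5: { [C → f d .] }  — reduce
  I6: { [C → . ( x], [C → . (], [C → . f d], [C → . f], [E → C ( . F], [F → . C], [F → . f] }  — shift
  I7: { [F → C .] }  — reduce
  I8: { [E → C ( F .] }  — reduce
  I9: { [C → f . d], [C → f .], [F → f .] }  — shift, 2 reduces
  I10: { [C → ( x .] }  — reduce

I9 contains complete items [C → f .], [F → f .] — reduce-reduce conflict.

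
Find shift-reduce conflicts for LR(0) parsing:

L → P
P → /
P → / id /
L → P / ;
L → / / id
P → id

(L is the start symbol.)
Yes — I1: [P → / .] vs [L → / . / id]; I3: [L → P .] vs [L → P . / ;]

Augment with L' → L and build the canonical LR(0) collection (I0 = CLOSURE({[L' → . L]}), then GOTO on every symbol after a dot until no new states appear). It has 11 states:
  I0: { [L → . / / id], [L → . P / ;], [L → . P], [L' → . L], [P → . / id /], [P → . /], [P → . id] }  — shift
  I1: { [L → / . / id], [P → / . id /], [P → / .] }  — shift, reduce
  I2: { [L' → L .] }  — accept
  I3: { [L → P . / ;], [L → P .] }  — shift, reduce
  I4: { [P → id .] }  — reduce
  I5: { [L → P / . ;] }  — shift
  I6: { [L → P / ; .] }  — reduce
  I7: { [L → / / . id] }  — shift
  I8: { [P → / id . /] }  — shift
  I9: { [P → / id / .] }  — reduce
  I10: { [L → / / id .] }  — reduce

I1 contains reduce item [P → / .] and shift items [L → / . / id], [P → / . id /] — shift-reduce conflict.
I3 contains reduce item [L → P .] and shift item [L → P . / ;] — shift-reduce conflict.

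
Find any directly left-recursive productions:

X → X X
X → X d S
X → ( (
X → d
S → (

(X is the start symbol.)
X → X X: LEFT RECURSIVE (starts with X)
X → X d S: LEFT RECURSIVE (starts with X)
X → ( (: starts with '('
X → d: starts with d
S → (: starts with '('

The grammar has direct left recursion on: X.

Answer: Yes, X is left-recursive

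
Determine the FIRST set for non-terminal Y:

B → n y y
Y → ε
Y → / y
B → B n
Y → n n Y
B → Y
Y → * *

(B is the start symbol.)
From Y → ε:
  - ε-production, so ε ∈ FIRST(Y)
From Y → / y:
  - '/' is a terminal: add '/' and stop
From Y → n n Y:
  - n is a terminal: add 'n' and stop
From Y → * *:
  - '*' is a terminal: add '*' and stop

Collecting: FIRST(Y) = { '*', '/', 'n', ε }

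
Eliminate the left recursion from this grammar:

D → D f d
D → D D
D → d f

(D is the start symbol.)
D is directly left-recursive. The standard transformation for
  A → A α₁ | ... | A α_m | β₁ | ... | β_n
is
  A  → β₁ A' | ... | β_n A'
  A' → α₁ A' | ... | α_m A' | ε

D → d f becomes D → d f D'
D → D f d becomes D' → f d D'
D → D D becomes D' → D D'
Add D' → ε

Resulting grammar:
D → d f D'
D' → f d D'
D' → D D'
D' → ε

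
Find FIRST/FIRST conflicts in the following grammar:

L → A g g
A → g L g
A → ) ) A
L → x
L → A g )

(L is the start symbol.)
FIRST sets of the non-terminals at (or reachable through a nullable prefix from) the front of some alternative:
  FIRST(A) = { ')', 'g' }

Productions for L:
  L → A g g: FIRST = { ')', 'g' }
  L → x: FIRST = { 'x' }
  L → A g ): FIRST = { ')', 'g' }
Productions for A:
  A → g L g: FIRST = { 'g' }
  A → ) ) A: FIRST = { ')' }

Conflict for L: L → A g g and L → A g )
  Overlap: { ')', 'g' }

Answer: Yes. L → A g g / L → A g ')' on { ')', 'g' }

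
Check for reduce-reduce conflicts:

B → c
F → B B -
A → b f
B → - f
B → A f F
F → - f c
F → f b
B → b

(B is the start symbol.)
No reduce-reduce conflicts

A reduce-reduce conflict occurs when an LR(0) state has two complete items [A → α .] and [B → β .] — both call for a reduction, and with no lookahead the parser cannot choose between them.

Augment with B' → B and build the canonical LR(0) collection (I0 = CLOSURE({[B' → . B]}), then GOTO on every symbol after a dot until no new states appear). It has 18 states:
  I0: { [A → . b f], [B → . - f], [B → . A f F], [B → . b], [B → . c], [B' → . B] }  — shift
  I1: { [B → - . f] }  — shift
  I2: { [B → A . f F] }  — shift
  I3: { [B' → B .] }  — accept
  I4: { [A → b . f], [B → b .] }  — shift, reduce
  I5: { [B → c .] }  — reduce
  I6: { [A → b f .] }  — reduce
  I7: { [A → . b f], [B → . - f], [B → . A f F], [B → . b], [B → . c], [B → A f . F], [F → . - f c], [F → . B B -], [F → . f b] }  — shift
  I8: { [B → - . f], [F → - . f c] }  — shift
  I9: { [A → . b f], [B → . - f], [B → . A f F], [B → . b], [B → . c], [F → B . B -] }  — shift
  I10: { [B → A f F .] }  — reduce
  I11: { [F → f . b] }  — shift
  I12: { [F → f b .] }  — reduce
  I13: { [F → B B . -] }  — shift
  I14: { [F → B B - .] }  — reduce
  I15: { [B → - f .], [F → - f . c] }  — shift, reduce
  I16: { [F → - f c .] }  — reduce
  I17: { [B → - f .] }  — reduce

No state contains more than one complete item.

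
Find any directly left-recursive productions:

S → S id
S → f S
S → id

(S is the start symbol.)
Direct left recursion occurs when N → N α for some non-terminal N (the right-hand side begins with the left-hand side itself).

S → S id: LEFT RECURSIVE (starts with S)
S → f S: starts with f
S → id: starts with id

The grammar has direct left recursion on: S.

Answer: Yes, S is left-recursive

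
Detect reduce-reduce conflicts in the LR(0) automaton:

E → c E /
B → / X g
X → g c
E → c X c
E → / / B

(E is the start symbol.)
No reduce-reduce conflicts

A reduce-reduce conflict occurs when an LR(0) state has two complete items [A → α .] and [B → β .] — both call for a reduction, and with no lookahead the parser cannot choose between them.

Augment with E' → E and build the canonical LR(0) collection (I0 = CLOSURE({[E' → . E]}), then GOTO on every symbol after a dot until no new states appear). It has 15 states:
  I0: { [E → . / / B], [E → . c E /], [E → . c X c], [E' → . E] }  — shift
  I1: { [E → / . / B] }  — shift
  I2: { [E' → E .] }  — accept
  I3: { [E → . / / B], [E → . c E /], [E → . c X c], [E → c . E /], [E → c . X c], [X → . g c] }  — shift
  I4: { [E → c E . /] }  — shift
  I5: { [E → c X . c] }  — shift
  I6: { [X → g . c] }  — shift
  I7: { [X → g c .] }  — reduce
  I8: { [E → c X c .] }  — reduce
  I9: { [E → c E / .] }  — reduce
  I10: { [B → . / X g], [E → / / . B] }  — shift
  I11: { [B → / . X g], [X → . g c] }  — shift
  I12: { [E → / / B .] }  — reduce
  I13: { [B → / X . g] }  — shift
  I14: { [B → / X g .] }  — reduce

No state contains more than one complete item.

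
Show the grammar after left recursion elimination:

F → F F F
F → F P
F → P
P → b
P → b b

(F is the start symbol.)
F → P F'
F' → F F F'
F' → P F'
F' → ε
P → b
P → b b

F is directly left-recursive. The standard transformation for
  A → A α₁ | ... | A α_m | β₁ | ... | β_n
is
  A  → β₁ A' | ... | β_n A'
  A' → α₁ A' | ... | α_m A' | ε

F → P becomes F → P F'
F → F F F becomes F' → F F F'
F → F P becomes F' → P F'
Add F' → ε

Productions for other non-terminals are unchanged:
  P → b
  P → b b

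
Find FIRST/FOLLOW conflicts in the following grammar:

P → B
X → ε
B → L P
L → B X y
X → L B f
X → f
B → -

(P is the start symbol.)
No FIRST/FOLLOW conflicts.

A FIRST/FOLLOW conflict occurs when a non-terminal N has a nullable alternative N → β (β ⇒* ε) and another alternative N → α with FIRST(α) ∩ FOLLOW(N) ≠ ∅: on such a lookahead the parser cannot decide between expanding α and letting N vanish via β.

Nullable non-terminals: X.
FIRST sets used below: FIRST(L) = { '-' }

X: nullable alternative(s) X → ε; FOLLOW(X) = { 'y' }
  X → ε: FIRST \ {ε} = { } — this is the only nullable alternative, skip
  X → L B f: FIRST \ {ε} = { '-' } — disjoint from FOLLOW(X)
  X → f: FIRST \ {ε} = { 'f' } — disjoint from FOLLOW(X)

B, L, P have no nullable alternative, so no FIRST/FOLLOW check is needed there.

No FIRST/FOLLOW conflicts found.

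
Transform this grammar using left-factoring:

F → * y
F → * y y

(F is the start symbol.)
F → * y F'
F' → ε
F' → y

Left-factoring transforms A → αβ₁ | αβ₂ into A → αA' and A' → β₁ | β₂
(α is the longest common prefix among the alternatives). Repeat until
no nonterminal has two alternatives with a common prefix.

Round 1: F has alternatives sharing prefix '* y'. Introduce F': F → * y F'
  Add: F' → ε
  Add: F' → y

No remaining common prefixes — done.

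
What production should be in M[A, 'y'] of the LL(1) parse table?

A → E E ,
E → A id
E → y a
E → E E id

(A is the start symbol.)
To find M[A, 'y'], we find productions for A where 'y' is in the predict set (PREDICT(N → α) = (FIRST(α) \ {ε}) ∪ (FOLLOW(N) if α ⇒* ε)).

Relevant sets:
  FIRST(E) = { 'y' }

A → E E ,: PREDICT = { 'y' }
  'y' is in predict set, so this production goes in M[A, 'y']

M[A, 'y'] = A → E E ,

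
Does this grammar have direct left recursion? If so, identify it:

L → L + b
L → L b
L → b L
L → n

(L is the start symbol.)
Yes, L is left-recursive

L → L + b: LEFT RECURSIVE (starts with L)
L → L b: LEFT RECURSIVE (starts with L)
L → b L: starts with b
L → n: starts with n

The grammar has direct left recursion on: L.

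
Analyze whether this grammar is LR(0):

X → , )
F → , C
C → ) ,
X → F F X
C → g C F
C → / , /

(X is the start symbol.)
A grammar is LR(0) if no state in the canonical LR(0) collection has:
  - both a shift item (dot before a terminal) and a complete item (shift-reduce conflict), or
  - two or more complete items (reduce-reduce conflict; the accept item [X' → X .] counts as a complete item here).

Augment with X' → X and build the canonical LR(0) collection (I0 = CLOSURE({[X' → . X]}), then GOTO on every symbol after a dot until no new states appear). It has 17 states:
  I0: { [F → . , C], [X → . , )], [X → . F F X], [X' → . X] }  — shift
  I1: { [C → . ) ,], [C → . / , /], [C → . g C F], [F → , . C], [X → , . )] }  — shift
  I2: { [F → . , C], [X → F . F X] }  — shift
  I3: { [X' → X .] }  — accept
  I4: { [C → . ) ,], [C → . / , /], [C → . g C F], [F → , . C] }  — shift
  I5: { [F → . , C], [X → . , )], [X → . F F X], [X → F F . X] }  — shift
  I6: { [X → F F X .] }  — reduce
  I7: { [C → ) . ,] }  — shift
  I8: { [C → / . , /] }  — shift
  I9: { [F → , C .] }  — reduce
  I10: { [C → . ) ,], [C → . / , /], [C → . g C F], [C → g . C F] }  — shift
  I11: { [C → g C . F], [F → . , C] }  — shift
  I12: { [C → g C F .] }  — reduce
  I13: { [C → / , . /] }  — shift
  I14: { [C → / , / .] }  — reduce
  I15: { [C → ) , .] }  — reduce
  I16: { [C → ) . ,], [X → , ) .] }  — shift, reduce

Conflict in state I16:
  Shift-reduce conflict between [X → , ) .] and [C → ) . ,]
So the grammar is NOT LR(0).

Answer: No. Shift-reduce conflict between [X → , ) .] and [C → ) . ,]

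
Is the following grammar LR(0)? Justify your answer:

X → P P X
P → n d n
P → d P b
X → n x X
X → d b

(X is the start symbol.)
A grammar is LR(0) if no state in the canonical LR(0) collection has:
  - both a shift item (dot before a terminal) and a complete item (shift-reduce conflict), or
  - two or more complete items (reduce-reduce conflict; the accept item [X' → X .] counts as a complete item here).

Augment with X' → X and build the canonical LR(0) collection (I0 = CLOSURE({[X' → . X]}), then GOTO on every symbol after a dot until no new states appear). It has 16 states:
  I0: { [P → . d P b], [P → . n d n], [X → . P P X], [X → . d b], [X → . n x X], [X' → . X] }  — shift
  I1: { [P → . d P b], [P → . n d n], [X → P . P X] }  — shift
  I2: { [X' → X .] }  — accept
  I3: { [P → . d P b], [P → . n d n], [P → d . P b], [X → d . b] }  — shift
  I4: { [P → n . d n], [X → n . x X] }  — shift
  I5: { [P → n d . n] }  — shift
  I6: { [P → . d P b], [P → . n d n], [X → . P P X], [X → . d b], [X → . n x X], [X → n x . X] }  — shift
  I7: { [X → n x X .] }  — reduce
  I8: { [P → n d n .] }  — reduce
  I9: { [P → d P . b] }  — shift
  I10: { [X → d b .] }  — reduce
  I11: { [P → . d P b], [P → . n d n], [P → d . P b] }  — shift
  I12: { [P → n . d n] }  — shift
  I13: { [P → d P b .] }  — reduce
  I14: { [P → . d P b], [P → . n d n], [X → . P P X], [X → . d b], [X → . n x X], [X → P P . X] }  — shift
  I15: { [X → P P X .] }  — reduce

Every state is either a pure shift/goto state or contains exactly one complete item and nothing to shift — no conflicts. The grammar is LR(0).

Answer: Yes, the grammar is LR(0)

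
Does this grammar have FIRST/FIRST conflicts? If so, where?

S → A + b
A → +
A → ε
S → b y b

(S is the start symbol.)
A FIRST/FIRST conflict occurs when two productions N → α and N → β for the same non-terminal have FIRST(α) ∩ FIRST(β) ≠ ∅ (with ε ∈ FIRST of a nullable right-hand side, so two nullable alternatives also conflict).

FIRST sets of the non-terminals at (or reachable through a nullable prefix from) the front of some alternative:
  FIRST(A) = { '+', ε }

Productions for S:
  S → A + b: FIRST = { '+' }
  S → b y b: FIRST = { 'b' }
Productions for A:
  A → +: FIRST = { '+' }
  A → ε: FIRST = { ε }

All alternatives of each non-terminal have pairwise disjoint FIRST sets.

Answer: No FIRST/FIRST conflicts.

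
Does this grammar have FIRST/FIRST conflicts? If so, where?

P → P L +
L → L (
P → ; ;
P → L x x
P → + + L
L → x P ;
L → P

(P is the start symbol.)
FIRST sets of the non-terminals at (or reachable through a nullable prefix from) the front of some alternative:
  FIRST(P) = { '+', ';', 'x' }
  FIRST(L) = { '+', ';', 'x' }

Productions for P:
  P → P L +: FIRST = { '+', ';', 'x' }
  P → ; ;: FIRST = { ';' }
  P → L x x: FIRST = { '+', ';', 'x' }
  P → + + L: FIRST = { '+' }
Productions for L:
  L → L (: FIRST = { '+', ';', 'x' }
  L → x P ;: FIRST = { 'x' }
  L → P: FIRST = { '+', ';', 'x' }

Conflict for P: P → P L + and P → ; ;
  Overlap: { ';' }
Conflict for P: P → P L + and P → L x x
  Overlap: { '+', ';', 'x' }
Conflict for P: P → P L + and P → + + L
  Overlap: { '+' }
Conflict for P: P → ; ; and P → L x x
  Overlap: { ';' }
Conflict for P: P → L x x and P → + + L
  Overlap: { '+' }
Conflict for L: L → L ( and L → x P ;
  Overlap: { 'x' }
Conflict for L: L → L ( and L → P
  Overlap: { '+', ';', 'x' }
Conflict for L: L → x P ; and L → P
  Overlap: { 'x' }

Answer: Yes. P → P L '+' / P → ';' ';' on { ';' }; P → P L '+' / P → L x x on { '+', ';', 'x' }; P → P L '+' / P → '+' '+' L on { '+' }; P → ';' ';' / P → L x x on { ';' }; P → L x x / P → '+' '+' L on { '+' }; L → L '(' / L → x P ';' on { 'x' }; L → L '(' / L → P on { '+', ';', 'x' }; L → x P ';' / L → P on { 'x' }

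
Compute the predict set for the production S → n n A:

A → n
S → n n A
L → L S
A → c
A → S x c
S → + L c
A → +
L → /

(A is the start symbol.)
{ 'n' }

PREDICT(S → n n A) = (FIRST(RHS) \ {ε}) ∪ (FOLLOW(S) if ε ∈ FIRST(RHS), i.e. RHS ⇒* ε)
FIRST(n n A) = { 'n' }
ε ∉ FIRST(n n A), so FOLLOW(S) is not added.
PREDICT(S → n n A) = { 'n' }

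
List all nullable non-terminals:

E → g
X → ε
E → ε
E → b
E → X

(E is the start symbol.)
{ 'E', 'X' }

ε-productions: X → ε, E → ε
So X, E are immediately nullable.
Every non-terminal is now nullable.
Nullable = { 'E', 'X' }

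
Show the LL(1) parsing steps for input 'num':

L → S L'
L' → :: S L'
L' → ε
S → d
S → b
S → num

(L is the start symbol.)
LL(1) parsing maintains a stack (initially the start symbol over $) and the input. At each step: if the stack top is a terminal, match it against the current input token; if it is a non-terminal N, replace it with the RHS of M[N, lookahead] (the unique production whose predict set contains the lookahead).

Stack is shown with the top on the left.

Stack     Input  Action
-----------------------
L $       num $  output L → S L'
S L' $    num $  output S → num
num L' $  num $  match 'num'
L' $      $      output L' → ε
$         $      accept

The string is accepted.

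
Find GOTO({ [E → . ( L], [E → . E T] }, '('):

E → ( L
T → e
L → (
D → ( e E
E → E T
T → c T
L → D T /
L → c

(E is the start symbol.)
GOTO(I, '(') = CLOSURE({ [A → αX.β] : [A → α.Xβ] ∈ I, X = '(' })

Items with dot before '(', with the dot advanced:
  [E → . ( L] → [E → ( . L]
Closure of the advanced items:
  [E → ( . L] has the dot before L: add [L → . (], [L → . D T /], [L → . c]
  [L → . D T /] has the dot before D: add [D → . ( e E]

GOTO = { [D → . ( e E], [E → ( . L], [L → . (], [L → . D T /], [L → . c] }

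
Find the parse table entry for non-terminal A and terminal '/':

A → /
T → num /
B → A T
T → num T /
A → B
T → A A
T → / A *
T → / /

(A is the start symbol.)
A → /, A → B

To find M[A, '/'], we find productions for A where '/' is in the predict set (PREDICT(N → α) = (FIRST(α) \ {ε}) ∪ (FOLLOW(N) if α ⇒* ε)).

Relevant sets:
  FIRST(B) = { '/' }

A → /: PREDICT = { '/' }
  '/' is in predict set, so this production goes in M[A, '/']
A → B: PREDICT = { '/' }
  '/' is in predict set, so this production goes in M[A, '/']

M[A, '/'] = A → /, A → B  (a multiply-defined cell — the grammar is not LL(1))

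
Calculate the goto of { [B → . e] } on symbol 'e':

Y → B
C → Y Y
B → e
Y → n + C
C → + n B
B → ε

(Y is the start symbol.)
GOTO(I, 'e') = CLOSURE({ [A → αX.β] : [A → α.Xβ] ∈ I, X = 'e' })

Items with dot before 'e', with the dot advanced:
  [B → . e] → [B → e .]
Closure adds nothing (no advanced item has the dot before a non-terminal).

GOTO = { [B → e .] }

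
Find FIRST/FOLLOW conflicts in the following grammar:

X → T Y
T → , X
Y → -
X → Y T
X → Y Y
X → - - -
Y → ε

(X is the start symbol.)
Yes. X → Y T with FOLLOW(X) on { '-' }; X → '-' '-' '-' with FOLLOW(X) on { '-' }; Y → '-' with FOLLOW(Y) on { '-' }

A FIRST/FOLLOW conflict occurs when a non-terminal N has a nullable alternative N → β (β ⇒* ε) and another alternative N → α with FIRST(α) ∩ FOLLOW(N) ≠ ∅: on such a lookahead the parser cannot decide between expanding α and letting N vanish via β.

Nullable non-terminals: X, Y.
FIRST sets used below: FIRST(T) = { ',' }, FIRST(Y) = { '-', ε }

X: nullable alternative(s) X → Y Y; FOLLOW(X) = { $, '-' }
  X → T Y: FIRST \ {ε} = { ',' } — disjoint from FOLLOW(X)
  X → Y T: FIRST \ {ε} = { ',', '-' } — overlaps FOLLOW(X) on { '-' }: CONFLICT
  X → Y Y: FIRST \ {ε} = { '-' } — this is the only nullable alternative, skip
  X → - - -: FIRST \ {ε} = { '-' } — overlaps FOLLOW(X) on { '-' }: CONFLICT

Y: nullable alternative(s) Y → ε; FOLLOW(Y) = { $, ',', '-' }
  Y → -: FIRST \ {ε} = { '-' } — overlaps FOLLOW(Y) on { '-' }: CONFLICT
  Y → ε: FIRST \ {ε} = { } — this is the only nullable alternative, skip

T has no nullable alternative, so no FIRST/FOLLOW check is needed there.

So the grammar has 3 FIRST/FOLLOW conflicts (marked CONFLICT above).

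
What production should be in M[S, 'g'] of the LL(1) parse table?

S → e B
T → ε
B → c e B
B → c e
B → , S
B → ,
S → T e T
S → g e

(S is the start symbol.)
S → g e

To find M[S, 'g'], we find productions for S where 'g' is in the predict set (PREDICT(N → α) = (FIRST(α) \ {ε}) ∪ (FOLLOW(N) if α ⇒* ε)).

Relevant sets:
  FIRST(T) = { ε }

S → e B: PREDICT = { 'e' }
S → T e T: PREDICT = { 'e' }
S → g e: PREDICT = { 'g' }
  'g' is in predict set, so this production goes in M[S, 'g']

M[S, 'g'] = S → g e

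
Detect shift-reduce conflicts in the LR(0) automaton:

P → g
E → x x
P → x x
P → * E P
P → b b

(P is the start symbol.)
A shift-reduce conflict occurs when an LR(0) state has both:
  - a complete (reduce) item [A → α .] (dot at the end), and
  - a shift item [B → β . c γ] (dot before a terminal).

Augment with P' → P and build the canonical LR(0) collection (I0 = CLOSURE({[P' → . P]}), then GOTO on every symbol after a dot until no new states appear). It has 12 states:
  I0: { [P → . * E P], [P → . b b], [P → . g], [P → . x x], [P' → . P] }  — shift
  I1: { [E → . x x], [P → * . E P] }  — shift
  I2: { [P' → P .] }  — accept
  I3: { [P → b . b] }  — shift
  I4: { [P → g .] }  — reduce
  I5: { [P → x . x] }  — shift
  I6: { [P → x x .] }  — reduce
  I7: { [P → b b .] }  — reduce
  I8: { [P → * E . P], [P → . * E P], [P → . b b], [P → . g], [P → . x x] }  — shift
  I9: { [E → x . x] }  — shift
  I10: { [E → x x .] }  — reduce
  I11: { [P → * E P .] }  — reduce

No state contains both a complete item and a shift item.

Answer: No shift-reduce conflicts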